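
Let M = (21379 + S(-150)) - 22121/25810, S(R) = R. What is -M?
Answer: -547898369/25810 ≈ -21228.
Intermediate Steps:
M = 547898369/25810 (M = (21379 - 150) - 22121/25810 = 21229 - 22121*1/25810 = 21229 - 22121/25810 = 547898369/25810 ≈ 21228.)
-M = -1*547898369/25810 = -547898369/25810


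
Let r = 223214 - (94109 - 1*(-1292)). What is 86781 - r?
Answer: -41032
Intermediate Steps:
r = 127813 (r = 223214 - (94109 + 1292) = 223214 - 1*95401 = 223214 - 95401 = 127813)
86781 - r = 86781 - 1*127813 = 86781 - 127813 = -41032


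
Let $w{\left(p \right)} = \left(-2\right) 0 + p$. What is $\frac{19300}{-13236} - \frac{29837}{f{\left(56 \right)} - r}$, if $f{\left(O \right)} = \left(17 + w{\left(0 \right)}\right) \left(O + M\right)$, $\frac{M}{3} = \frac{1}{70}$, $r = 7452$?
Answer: $\frac{4716015385}{1505426241} \approx 3.1327$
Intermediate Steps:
$M = \frac{3}{70} \approx 0.042857$
$w{\left(p \right)} = p$ ($w{\left(p \right)} = 0 + p = p$)
$f{\left(O \right)} = \frac{51}{70} + 17 O$ ($f{\left(O \right)} = \left(17 + 0\right) \left(O + \frac{3}{70}\right) = 17 \left(\frac{3}{70} + O\right) = \frac{51}{70} + 17 O$)
$\frac{19300}{-13236} - \frac{29837}{f{\left(56 \right)} - r} = \frac{19300}{-13236} - \frac{29837}{\left(\frac{51}{70} + 17 \cdot 56\right) - 7452} = 19300 \left(- \frac{1}{13236}\right) - \frac{29837}{\left(\frac{51}{70} + 952\right) - 7452} = - \frac{4825}{3309} - \frac{29837}{\frac{66691}{70} - 7452} = - \frac{4825}{3309} - \frac{29837}{- \frac{454949}{70}} = - \frac{4825}{3309} - - \frac{2088590}{454949} = - \frac{4825}{3309} + \frac{2088590}{454949} = \frac{4716015385}{1505426241}$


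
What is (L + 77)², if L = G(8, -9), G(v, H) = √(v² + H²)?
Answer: (77 + √145)² ≈ 7928.4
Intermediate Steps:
G(v, H) = √(H² + v²)
L = √145 (L = √((-9)² + 8²) = √(81 + 64) = √145 ≈ 12.042)
(L + 77)² = (√145 + 77)² = (77 + √145)²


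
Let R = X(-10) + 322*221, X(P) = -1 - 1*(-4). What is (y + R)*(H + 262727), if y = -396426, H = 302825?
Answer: -183952009072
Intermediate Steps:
X(P) = 3 (X(P) = -1 + 4 = 3)
R = 71165 (R = 3 + 322*221 = 3 + 71162 = 71165)
(y + R)*(H + 262727) = (-396426 + 71165)*(302825 + 262727) = -325261*565552 = -183952009072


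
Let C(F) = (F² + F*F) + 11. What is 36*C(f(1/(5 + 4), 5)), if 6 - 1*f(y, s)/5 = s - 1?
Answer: 7596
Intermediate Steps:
f(y, s) = 35 - 5*s (f(y, s) = 30 - 5*(s - 1) = 30 - 5*(-1 + s) = 30 + (5 - 5*s) = 35 - 5*s)
C(F) = 11 + 2*F² (C(F) = (F² + F²) + 11 = 2*F² + 11 = 11 + 2*F²)
36*C(f(1/(5 + 4), 5)) = 36*(11 + 2*(35 - 5*5)²) = 36*(11 + 2*(35 - 25)²) = 36*(11 + 2*10²) = 36*(11 + 2*100) = 36*(11 + 200) = 36*211 = 7596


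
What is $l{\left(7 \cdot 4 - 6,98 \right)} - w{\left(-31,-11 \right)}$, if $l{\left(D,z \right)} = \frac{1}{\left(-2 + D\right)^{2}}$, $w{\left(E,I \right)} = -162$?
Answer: $\frac{64801}{400} \approx 162.0$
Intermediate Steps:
$l{\left(D,z \right)} = \frac{1}{\left(-2 + D\right)^{2}}$
$l{\left(7 \cdot 4 - 6,98 \right)} - w{\left(-31,-11 \right)} = \frac{1}{\left(-2 + \left(7 \cdot 4 - 6\right)\right)^{2}} - -162 = \frac{1}{\left(-2 + \left(28 - 6\right)\right)^{2}} + 162 = \frac{1}{\left(-2 + 22\right)^{2}} + 162 = \frac{1}{400} + 162 = \frac{64801}{400}$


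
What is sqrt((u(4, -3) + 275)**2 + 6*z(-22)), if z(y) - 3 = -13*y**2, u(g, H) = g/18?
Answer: 5*sqrt(123163)/9 ≈ 194.97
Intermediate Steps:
u(g, H) = g/18 (u(g, H) = g*(1/18) = g/18)
z(y) = 3 - 13*y**2
sqrt((u(4, -3) + 275)**2 + 6*z(-22)) = sqrt(((1/18)*4 + 275)**2 + 6*(3 - 13*(-22)**2)) = sqrt((2/9 + 275)**2 + 6*(3 - 13*484)) = sqrt((2477/9)**2 + 6*(3 - 6292)) = sqrt(6135529/81 + 6*(-6289)) = sqrt(6135529/81 - 37734) = sqrt(3079075/81) = 5*sqrt(123163)/9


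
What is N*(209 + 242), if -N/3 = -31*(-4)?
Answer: -167772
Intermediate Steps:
N = -372 (N = -(-93)*(-4) = -3*124 = -372)
N*(209 + 242) = -372*(209 + 242) = -372*451 = -167772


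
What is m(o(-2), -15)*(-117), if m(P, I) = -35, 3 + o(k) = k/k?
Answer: 4095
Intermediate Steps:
o(k) = -2 (o(k) = -3 + k/k = -3 + 1 = -2)
m(o(-2), -15)*(-117) = -35*(-117) = 4095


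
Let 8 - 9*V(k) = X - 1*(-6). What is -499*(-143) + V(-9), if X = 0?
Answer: 642215/9 ≈ 71357.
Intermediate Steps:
V(k) = 2/9 (V(k) = 8/9 - (0 - 1*(-6))/9 = 8/9 - (0 + 6)/9 = 8/9 - ⅑*6 = 8/9 - ⅔ = 2/9)
-499*(-143) + V(-9) = -499*(-143) + 2/9 = 71357 + 2/9 = 642215/9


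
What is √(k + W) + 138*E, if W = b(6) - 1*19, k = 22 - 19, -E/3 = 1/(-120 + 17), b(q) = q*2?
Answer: 414/103 + 2*I ≈ 4.0194 + 2.0*I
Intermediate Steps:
b(q) = 2*q
E = 3/103 (E = -3/(-120 + 17) = -3/(-103) = -3*(-1/103) = 3/103 ≈ 0.029126)
k = 3
W = -7 (W = 2*6 - 1*19 = 12 - 19 = -7)
√(k + W) + 138*E = √(3 - 7) + 138*(3/103) = √(-4) + 414/103 = 2*I + 414/103 = 414/103 + 2*I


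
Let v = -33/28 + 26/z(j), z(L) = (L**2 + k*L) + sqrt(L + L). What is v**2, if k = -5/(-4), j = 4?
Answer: 5237873/146991376 - 25974*sqrt(2)/1312423 ≈ 0.0076454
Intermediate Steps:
k = 5/4 (k = -5*(-1/4) = 5/4 ≈ 1.2500)
z(L) = L**2 + 5*L/4 + sqrt(2)*sqrt(L) (z(L) = (L**2 + 5*L/4) + sqrt(L + L) = (L**2 + 5*L/4) + sqrt(2*L) = (L**2 + 5*L/4) + sqrt(2)*sqrt(L) = L**2 + 5*L/4 + sqrt(2)*sqrt(L))
v = -33/28 + 26/(21 + 2*sqrt(2)) (v = -33/28 + 26/(4**2 + (5/4)*4 + sqrt(2)*sqrt(4)) = -33*1/28 + 26/(16 + 5 + sqrt(2)*2) = -33/28 + 26/(16 + 5 + 2*sqrt(2)) = -33/28 + 26/(21 + 2*sqrt(2)) ≈ -0.087438)
v**2 = (999/12124 - 52*sqrt(2)/433)**2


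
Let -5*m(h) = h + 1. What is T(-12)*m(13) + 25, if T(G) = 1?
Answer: 111/5 ≈ 22.200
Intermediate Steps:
m(h) = -⅕ - h/5 (m(h) = -(h + 1)/5 = -(1 + h)/5 = -⅕ - h/5)
T(-12)*m(13) + 25 = 1*(-⅕ - ⅕*13) + 25 = 1*(-⅕ - 13/5) + 25 = 1*(-14/5) + 25 = -14/5 + 25 = 111/5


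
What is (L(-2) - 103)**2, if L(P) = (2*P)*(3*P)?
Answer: 6241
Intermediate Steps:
L(P) = 6*P**2
(L(-2) - 103)**2 = (6*(-2)**2 - 103)**2 = (6*4 - 103)**2 = (24 - 103)**2 = (-79)**2 = 6241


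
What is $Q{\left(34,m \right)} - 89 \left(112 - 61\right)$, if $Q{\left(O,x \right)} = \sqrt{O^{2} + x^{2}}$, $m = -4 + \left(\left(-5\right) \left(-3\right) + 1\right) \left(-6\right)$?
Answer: $-4539 + 2 \sqrt{2789} \approx -4433.4$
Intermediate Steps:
$m = -100$ ($m = -4 + \left(15 + 1\right) \left(-6\right) = -4 + 16 \left(-6\right) = -4 - 96 = -100$)
$Q{\left(34,m \right)} - 89 \left(112 - 61\right) = \sqrt{34^{2} + \left(-100\right)^{2}} - 89 \left(112 - 61\right) = \sqrt{1156 + 10000} - 89 \cdot 51 = \sqrt{11156} - 4539 = 2 \sqrt{2789} - 4539 = -4539 + 2 \sqrt{2789}$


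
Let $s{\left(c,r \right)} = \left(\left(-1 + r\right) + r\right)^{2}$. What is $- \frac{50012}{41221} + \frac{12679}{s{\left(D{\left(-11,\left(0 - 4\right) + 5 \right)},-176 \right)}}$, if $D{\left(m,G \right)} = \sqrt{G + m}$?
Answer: $- \frac{5709304249}{5136507589} \approx -1.1115$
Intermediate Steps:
$s{\left(c,r \right)} = \left(-1 + 2 r\right)^{2}$
$- \frac{50012}{41221} + \frac{12679}{s{\left(D{\left(-11,\left(0 - 4\right) + 5 \right)},-176 \right)}} = - \frac{50012}{41221} + \frac{12679}{\left(-1 + 2 \left(-176\right)\right)^{2}} = \left(-50012\right) \frac{1}{41221} + \frac{12679}{\left(-1 - 352\right)^{2}} = - \frac{50012}{41221} + \frac{12679}{\left(-353\right)^{2}} = - \frac{50012}{41221} + \frac{12679}{124609} = - \frac{5709304249}{5136507589}$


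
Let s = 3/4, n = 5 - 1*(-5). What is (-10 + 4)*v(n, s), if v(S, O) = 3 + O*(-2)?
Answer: -9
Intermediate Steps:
n = 10 (n = 5 + 5 = 10)
s = ¾ (s = 3*(¼) = ¾ ≈ 0.75000)
v(S, O) = 3 - 2*O
(-10 + 4)*v(n, s) = (-10 + 4)*(3 - 2*¾) = -6*(3 - 3/2) = -6*3/2 = -9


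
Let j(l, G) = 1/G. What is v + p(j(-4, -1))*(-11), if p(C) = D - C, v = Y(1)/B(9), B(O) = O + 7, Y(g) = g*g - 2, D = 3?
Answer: -705/16 ≈ -44.063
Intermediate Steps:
Y(g) = -2 + g**2 (Y(g) = g**2 - 2 = -2 + g**2)
B(O) = 7 + O
v = -1/16 (v = (-2 + 1**2)/(7 + 9) = (-2 + 1)/16 = -1*1/16 = -1/16 ≈ -0.062500)
p(C) = 3 - C
v + p(j(-4, -1))*(-11) = -1/16 + (3 - 1/(-1))*(-11) = -1/16 + (3 - 1*(-1))*(-11) = -1/16 + (3 + 1)*(-11) = -1/16 + 4*(-11) = -1/16 - 44 = -705/16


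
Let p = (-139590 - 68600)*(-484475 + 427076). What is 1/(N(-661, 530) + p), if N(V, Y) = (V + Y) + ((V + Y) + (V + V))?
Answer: 1/11949896226 ≈ 8.3683e-11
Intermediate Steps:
p = 11949897810 (p = -208190*(-57399) = 11949897810)
N(V, Y) = 2*Y + 4*V (N(V, Y) = (V + Y) + ((V + Y) + 2*V) = (V + Y) + (Y + 3*V) = 2*Y + 4*V)
1/(N(-661, 530) + p) = 1/((2*530 + 4*(-661)) + 11949897810) = 1/((1060 - 2644) + 11949897810) = 1/(-1584 + 11949897810) = 1/11949896226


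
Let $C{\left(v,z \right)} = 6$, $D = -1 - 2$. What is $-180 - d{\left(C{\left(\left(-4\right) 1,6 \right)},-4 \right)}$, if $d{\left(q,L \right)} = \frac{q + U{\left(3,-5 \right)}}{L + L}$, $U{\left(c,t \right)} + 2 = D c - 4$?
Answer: $- \frac{1449}{8} \approx -181.13$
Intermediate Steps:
$D = -3$
$U{\left(c,t \right)} = -6 - 3 c$ ($U{\left(c,t \right)} = -2 - \left(4 + 3 c\right) = -6 - 3 c$)
$d{\left(q,L \right)} = \frac{-15 + q}{2 L}$ ($d{\left(q,L \right)} = \frac{q - 15}{L + L} = \frac{q - 15}{2 L} = \left(q - 15\right) \frac{1}{2 L} = \left(-15 + q\right) \frac{1}{2 L} = \frac{-15 + q}{2 L}$)
$-180 - d{\left(C{\left(\left(-4\right) 1,6 \right)},-4 \right)} = -180 - \frac{-15 + 6}{2 \left(-4\right)} = -180 - \frac{1}{2} \left(- \frac{1}{4}\right) \left(-9\right) = -180 - \frac{9}{8} = - \frac{1449}{8}$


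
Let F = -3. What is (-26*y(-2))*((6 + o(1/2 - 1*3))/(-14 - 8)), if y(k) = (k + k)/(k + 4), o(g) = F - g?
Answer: -13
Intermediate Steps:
o(g) = -3 - g
y(k) = 2*k/(4 + k) (y(k) = (2*k)/(4 + k) = 2*k/(4 + k))
(-26*y(-2))*((6 + o(1/2 - 1*3))/(-14 - 8)) = (-52*(-2)/(4 - 2))*((6 + (-3 - (1/2 - 1*3)))/(-14 - 8)) = (-52*(-2)/2)*((6 + (-3 - (1*(1/2) - 3)))/(-22)) = (-52*(-2)/2)*((6 + (-3 - (1/2 - 3)))*(-1/22)) = (-26*(-2))*((6 + (-3 - 1*(-5/2)))*(-1/22)) = 52*((6 + (-3 + 5/2))*(-1/22)) = 52*((6 - 1/2)*(-1/22)) = 52*((11/2)*(-1/22)) = 52*(-1/4) = -13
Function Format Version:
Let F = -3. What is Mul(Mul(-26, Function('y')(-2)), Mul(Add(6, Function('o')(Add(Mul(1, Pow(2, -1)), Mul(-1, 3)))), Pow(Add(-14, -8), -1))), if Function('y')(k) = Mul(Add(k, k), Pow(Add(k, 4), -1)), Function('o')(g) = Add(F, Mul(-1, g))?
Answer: -13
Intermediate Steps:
Function('o')(g) = Add(-3, Mul(-1, g))
Function('y')(k) = Mul(2, k, Pow(Add(4, k), -1)) (Function('y')(k) = Mul(Mul(2, k), Pow(Add(4, k), -1)) = Mul(2, k, Pow(Add(4, k), -1)))
Mul(Mul(-26, Function('y')(-2)), Mul(Add(6, Function('o')(Add(Mul(1, Pow(2, -1)), Mul(-1, 3)))), Pow(Add(-14, -8), -1))) = Mul(Mul(-26, Mul(2, -2, Pow(Add(4, -2), -1))), Mul(Add(6, Add(-3, Mul(-1, Add(Mul(1, Pow(2, -1)), Mul(-1, 3))))), Pow(Add(-14, -8), -1))) = Mul(Mul(-26, Mul(2, -2, Pow(2, -1))), Mul(Add(6, Add(-3, Mul(-1, Add(Mul(1, Rational(1, 2)), -3)))), Pow(-22, -1))) = Mul(Mul(-26, Mul(2, -2, Rational(1, 2))), Mul(Add(6, Add(-3, Mul(-1, Add(Rational(1, 2), -3)))), Rational(-1, 22))) = Mul(Mul(-26, -2), Mul(Add(6, Add(-3, Mul(-1, Rational(-5, 2)))), Rational(-1, 22))) = Mul(52, Mul(Add(6, Add(-3, Rational(5, 2))), Rational(-1, 22))) = Mul(52, Mul(Add(6, Rational(-1, 2)), Rational(-1, 22))) = Mul(52, Mul(Rational(11, 2), Rational(-1, 22))) = Mul(52, Rational(-1, 4)) = -13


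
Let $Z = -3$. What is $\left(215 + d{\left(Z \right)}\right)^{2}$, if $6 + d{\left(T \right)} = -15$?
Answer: $37636$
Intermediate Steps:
$d{\left(T \right)} = -21$ ($d{\left(T \right)} = -6 - 15 = -21$)
$\left(215 + d{\left(Z \right)}\right)^{2} = \left(215 - 21\right)^{2} = 194^{2} = 37636$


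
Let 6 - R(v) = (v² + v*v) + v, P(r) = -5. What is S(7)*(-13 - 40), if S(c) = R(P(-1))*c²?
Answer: 101283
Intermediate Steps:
R(v) = 6 - v - 2*v² (R(v) = 6 - ((v² + v*v) + v) = 6 - ((v² + v²) + v) = 6 - (2*v² + v) = 6 - (v + 2*v²) = 6 + (-v - 2*v²) = 6 - v - 2*v²)
S(c) = -39*c² (S(c) = (6 - 1*(-5) - 2*(-5)²)*c² = (6 + 5 - 2*25)*c² = (6 + 5 - 50)*c² = -39*c²)
S(7)*(-13 - 40) = (-39*7²)*(-13 - 40) = -39*49*(-53) = -1911*(-53) = 101283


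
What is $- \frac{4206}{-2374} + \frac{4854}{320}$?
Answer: $\frac{3217329}{189920} \approx 16.94$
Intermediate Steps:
$- \frac{4206}{-2374} + \frac{4854}{320} = \left(-4206\right) \left(- \frac{1}{2374}\right) + 4854 \cdot \frac{1}{320} = \frac{2103}{1187} + \frac{2427}{160} = \frac{3217329}{189920}$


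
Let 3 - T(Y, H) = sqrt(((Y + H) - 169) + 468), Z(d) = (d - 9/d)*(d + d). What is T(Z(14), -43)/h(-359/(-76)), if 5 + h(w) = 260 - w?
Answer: 228/19021 - 228*sqrt(70)/19021 ≈ -0.088302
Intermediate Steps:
Z(d) = 2*d*(d - 9/d) (Z(d) = (d - 9/d)*(2*d) = 2*d*(d - 9/d))
T(Y, H) = 3 - sqrt(299 + H + Y) (T(Y, H) = 3 - sqrt(((Y + H) - 169) + 468) = 3 - sqrt(((H + Y) - 169) + 468) = 3 - sqrt((-169 + H + Y) + 468) = 3 - sqrt(299 + H + Y))
h(w) = 255 - w (h(w) = -5 + (260 - w) = 255 - w)
T(Z(14), -43)/h(-359/(-76)) = (3 - sqrt(299 - 43 + (-18 + 2*14**2)))/(255 - (-359)/(-76)) = (3 - sqrt(299 - 43 + (-18 + 2*196)))/(255 - (-359)*(-1)/76) = (3 - sqrt(299 - 43 + (-18 + 392)))/(255 - 1*359/76) = (3 - sqrt(299 - 43 + 374))/(255 - 359/76) = (3 - sqrt(630))/(19021/76) = (3 - 3*sqrt(70))*(76/19021) = 228/19021 - 228*sqrt(70)/19021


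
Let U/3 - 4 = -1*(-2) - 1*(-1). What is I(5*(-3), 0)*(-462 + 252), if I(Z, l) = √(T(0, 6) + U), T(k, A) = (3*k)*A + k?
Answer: -210*√21 ≈ -962.34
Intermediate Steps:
T(k, A) = k + 3*A*k (T(k, A) = 3*A*k + k = k + 3*A*k)
U = 21 (U = 12 + 3*(-1*(-2) - 1*(-1)) = 12 + 3*(2 + 1) = 12 + 3*3 = 12 + 9 = 21)
I(Z, l) = √21 (I(Z, l) = √(0*(1 + 3*6) + 21) = √(0*(1 + 18) + 21) = √(0*19 + 21) = √(0 + 21) = √21)
I(5*(-3), 0)*(-462 + 252) = √21*(-462 + 252) = √21*(-210) = -210*√21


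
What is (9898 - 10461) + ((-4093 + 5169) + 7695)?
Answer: 8208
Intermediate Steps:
(9898 - 10461) + ((-4093 + 5169) + 7695) = -563 + (1076 + 7695) = -563 + 8771 = 8208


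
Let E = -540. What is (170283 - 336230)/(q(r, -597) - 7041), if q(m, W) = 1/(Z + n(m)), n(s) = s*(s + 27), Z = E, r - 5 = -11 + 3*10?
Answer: 113507748/4816043 ≈ 23.569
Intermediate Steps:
r = 24 (r = 5 + (-11 + 3*10) = 5 + (-11 + 30) = 5 + 19 = 24)
Z = -540
n(s) = s*(27 + s)
q(m, W) = 1/(-540 + m*(27 + m))
(170283 - 336230)/(q(r, -597) - 7041) = (170283 - 336230)/(1/(-540 + 24*(27 + 24)) - 7041) = -165947/(1/(-540 + 24*51) - 7041) = -165947/(1/(-540 + 1224) - 7041) = -165947/(1/684 - 7041) = -165947/(-4816043/684) = -165947*(-684/4816043) = 113507748/4816043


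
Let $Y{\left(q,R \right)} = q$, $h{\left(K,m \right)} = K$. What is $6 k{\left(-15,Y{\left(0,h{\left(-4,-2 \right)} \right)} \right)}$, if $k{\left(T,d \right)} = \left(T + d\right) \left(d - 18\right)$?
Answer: $1620$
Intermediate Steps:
$k{\left(T,d \right)} = \left(-18 + d\right) \left(T + d\right)$ ($k{\left(T,d \right)} = \left(T + d\right) \left(-18 + d\right) = \left(-18 + d\right) \left(T + d\right)$)
$6 k{\left(-15,Y{\left(0,h{\left(-4,-2 \right)} \right)} \right)} = 6 \left(0^{2} - -270 - 0 - 0\right) = 6 \left(0 + 270 + 0 + 0\right) = 6 \cdot 270 = 1620$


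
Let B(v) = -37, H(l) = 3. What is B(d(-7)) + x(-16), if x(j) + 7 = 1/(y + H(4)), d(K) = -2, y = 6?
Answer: -395/9 ≈ -43.889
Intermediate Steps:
x(j) = -62/9 (x(j) = -7 + 1/(6 + 3) = -7 + 1/9 = -62/9)
B(d(-7)) + x(-16) = -37 - 62/9 = -395/9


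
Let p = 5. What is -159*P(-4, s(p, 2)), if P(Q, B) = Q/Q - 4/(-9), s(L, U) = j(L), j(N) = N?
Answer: -689/3 ≈ -229.67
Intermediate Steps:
s(L, U) = L
P(Q, B) = 13/9 (P(Q, B) = 1 - 4*(-⅑) = 1 + 4/9 = 13/9)
-159*P(-4, s(p, 2)) = -159*13/9 = -689/3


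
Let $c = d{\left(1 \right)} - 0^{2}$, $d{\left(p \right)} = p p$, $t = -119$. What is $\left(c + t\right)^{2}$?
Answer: $13924$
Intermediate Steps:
$d{\left(p \right)} = p^{2}$
$c = 1$ ($c = 1^{2} - 0^{2} = 1 - 0 = 1 + 0 = 1$)
$\left(c + t\right)^{2} = \left(1 - 119\right)^{2} = \left(-118\right)^{2} = 13924$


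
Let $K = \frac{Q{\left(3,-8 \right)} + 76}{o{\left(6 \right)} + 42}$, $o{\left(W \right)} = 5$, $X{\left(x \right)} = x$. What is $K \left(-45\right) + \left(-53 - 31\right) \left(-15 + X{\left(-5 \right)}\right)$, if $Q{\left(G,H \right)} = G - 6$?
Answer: $\frac{75675}{47} \approx 1610.1$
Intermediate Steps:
$Q{\left(G,H \right)} = -6 + G$ ($Q{\left(G,H \right)} = G - 6 = -6 + G$)
$K = \frac{73}{47}$ ($K = \frac{\left(-6 + 3\right) + 76}{5 + 42} = \frac{-3 + 76}{47} = 73 \cdot \frac{1}{47} = \frac{73}{47} \approx 1.5532$)
$K \left(-45\right) + \left(-53 - 31\right) \left(-15 + X{\left(-5 \right)}\right) = \frac{73}{47} \left(-45\right) + \left(-53 - 31\right) \left(-15 - 5\right) = - \frac{3285}{47} - -1680 = - \frac{3285}{47} + 1680 = \frac{75675}{47}$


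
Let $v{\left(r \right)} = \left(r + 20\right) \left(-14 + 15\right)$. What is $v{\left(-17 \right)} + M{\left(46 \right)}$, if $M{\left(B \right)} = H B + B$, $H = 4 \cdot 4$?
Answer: $785$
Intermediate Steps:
$H = 16$
$M{\left(B \right)} = 17 B$ ($M{\left(B \right)} = 16 B + B = 17 B$)
$v{\left(r \right)} = 20 + r$ ($v{\left(r \right)} = \left(20 + r\right) 1 = 20 + r$)
$v{\left(-17 \right)} + M{\left(46 \right)} = \left(20 - 17\right) + 17 \cdot 46 = 3 + 782 = 785$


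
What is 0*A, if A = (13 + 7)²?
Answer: 0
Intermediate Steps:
A = 400 (A = 20² = 400)
0*A = 0*400 = 0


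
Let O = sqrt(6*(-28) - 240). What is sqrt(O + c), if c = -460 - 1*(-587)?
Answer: sqrt(127 + 2*I*sqrt(102)) ≈ 11.305 + 0.89338*I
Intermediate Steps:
O = 2*I*sqrt(102) (O = sqrt(-168 - 240) = sqrt(-408) = 2*I*sqrt(102) ≈ 20.199*I)
c = 127 (c = -460 + 587 = 127)
sqrt(O + c) = sqrt(2*I*sqrt(102) + 127) = sqrt(127 + 2*I*sqrt(102))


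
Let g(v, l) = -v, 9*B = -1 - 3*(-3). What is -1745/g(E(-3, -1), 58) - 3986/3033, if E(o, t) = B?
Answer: 47601377/24264 ≈ 1961.8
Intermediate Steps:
B = 8/9 (B = (-1 - 3*(-3))/9 = (-1 + 9)/9 = (1/9)*8 = 8/9 ≈ 0.88889)
E(o, t) = 8/9
-1745/g(E(-3, -1), 58) - 3986/3033 = -1745/((-1*8/9)) - 3986/3033 = -1745/(-8/9) - 3986*1/3033 = -1745*(-9/8) - 3986/3033 = 15705/8 - 3986/3033 = 47601377/24264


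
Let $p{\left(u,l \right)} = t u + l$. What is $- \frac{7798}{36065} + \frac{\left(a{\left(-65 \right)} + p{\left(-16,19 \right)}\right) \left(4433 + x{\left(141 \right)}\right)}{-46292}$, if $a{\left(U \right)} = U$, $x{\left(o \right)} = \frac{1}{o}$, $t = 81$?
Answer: $\frac{7550308355291}{58850614545} \approx 128.3$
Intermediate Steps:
$p{\left(u,l \right)} = l + 81 u$ ($p{\left(u,l \right)} = 81 u + l = l + 81 u$)
$- \frac{7798}{36065} + \frac{\left(a{\left(-65 \right)} + p{\left(-16,19 \right)}\right) \left(4433 + x{\left(141 \right)}\right)}{-46292} = - \frac{7798}{36065} + \frac{\left(-65 + \left(19 + 81 \left(-16\right)\right)\right) \left(4433 + \frac{1}{141}\right)}{-46292} = \left(-7798\right) \frac{1}{36065} + \left(-65 + \left(19 - 1296\right)\right) \left(4433 + \frac{1}{141}\right) \left(- \frac{1}{46292}\right) = - \frac{7798}{36065} + \left(-65 - 1277\right) \frac{625054}{141} \left(- \frac{1}{46292}\right) = - \frac{7798}{36065} + \left(-1342\right) \frac{625054}{141} \left(- \frac{1}{46292}\right) = - \frac{7798}{36065} - - \frac{209705617}{1631793} = - \frac{7798}{36065} + \frac{209705617}{1631793} = \frac{7550308355291}{58850614545}$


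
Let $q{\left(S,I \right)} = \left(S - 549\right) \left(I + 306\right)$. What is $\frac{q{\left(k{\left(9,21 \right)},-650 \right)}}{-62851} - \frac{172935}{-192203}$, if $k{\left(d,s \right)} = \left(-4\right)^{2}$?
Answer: $- \frac{24371666771}{12080150753} \approx -2.0175$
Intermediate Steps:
$k{\left(d,s \right)} = 16$
$q{\left(S,I \right)} = \left(-549 + S\right) \left(306 + I\right)$
$\frac{q{\left(k{\left(9,21 \right)},-650 \right)}}{-62851} - \frac{172935}{-192203} = \frac{-167994 - -356850 + 306 \cdot 16 - 10400}{-62851} - \frac{172935}{-192203} = \left(-167994 + 356850 + 4896 - 10400\right) \left(- \frac{1}{62851}\right) - - \frac{172935}{192203} = 183352 \left(- \frac{1}{62851}\right) + \frac{172935}{192203} = - \frac{183352}{62851} + \frac{172935}{192203} = - \frac{24371666771}{12080150753}$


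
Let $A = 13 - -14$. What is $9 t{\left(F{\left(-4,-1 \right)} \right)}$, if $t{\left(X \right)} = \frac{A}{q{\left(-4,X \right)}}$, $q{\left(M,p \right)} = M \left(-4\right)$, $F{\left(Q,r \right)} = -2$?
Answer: $\frac{243}{16} \approx 15.188$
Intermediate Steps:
$q{\left(M,p \right)} = - 4 M$
$A = 27$ ($A = 13 + 14 = 27$)
$t{\left(X \right)} = \frac{27}{16}$ ($t{\left(X \right)} = \frac{27}{\left(-4\right) \left(-4\right)} = \frac{27}{16}$)
$9 t{\left(F{\left(-4,-1 \right)} \right)} = 9 \cdot \frac{27}{16} = \frac{243}{16}$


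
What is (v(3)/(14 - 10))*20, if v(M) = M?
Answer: 15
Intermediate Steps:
(v(3)/(14 - 10))*20 = (3/(14 - 10))*20 = (3/4)*20 = ((¼)*3)*20 = (¾)*20 = 15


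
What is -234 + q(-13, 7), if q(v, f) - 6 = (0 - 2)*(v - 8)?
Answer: -186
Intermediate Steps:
q(v, f) = 22 - 2*v (q(v, f) = 6 + (0 - 2)*(v - 8) = 6 - 2*(-8 + v) = 6 + (16 - 2*v) = 22 - 2*v)
-234 + q(-13, 7) = -234 + (22 - 2*(-13)) = -234 + (22 + 26) = -234 + 48 = -186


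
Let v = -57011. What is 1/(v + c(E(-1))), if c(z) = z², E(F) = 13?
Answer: -1/56842 ≈ -1.7593e-5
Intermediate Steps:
1/(v + c(E(-1))) = 1/(-57011 + 13²) = 1/(-57011 + 169) = 1/(-56842) = -1/56842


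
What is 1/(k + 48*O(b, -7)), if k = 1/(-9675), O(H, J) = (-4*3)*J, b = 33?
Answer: 9675/39009599 ≈ 0.00024802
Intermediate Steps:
O(H, J) = -12*J
k = -1/9675 ≈ -0.00010336
1/(k + 48*O(b, -7)) = 1/(-1/9675 + 48*(-12*(-7))) = 1/(-1/9675 + 48*84) = 1/(-1/9675 + 4032) = 1/(39009599/9675) = 9675/39009599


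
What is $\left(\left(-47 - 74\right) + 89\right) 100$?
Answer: $-3200$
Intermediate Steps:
$\left(\left(-47 - 74\right) + 89\right) 100 = \left(-121 + 89\right) 100 = \left(-32\right) 100 = -3200$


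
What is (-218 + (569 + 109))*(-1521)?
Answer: -699660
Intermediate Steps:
(-218 + (569 + 109))*(-1521) = (-218 + 678)*(-1521) = 460*(-1521) = -699660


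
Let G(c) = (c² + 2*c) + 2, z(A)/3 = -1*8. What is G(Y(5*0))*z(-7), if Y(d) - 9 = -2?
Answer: -1560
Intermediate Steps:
Y(d) = 7 (Y(d) = 9 - 2 = 7)
z(A) = -24 (z(A) = 3*(-1*8) = 3*(-8) = -24)
G(c) = 2 + c² + 2*c
G(Y(5*0))*z(-7) = (2 + 7² + 2*7)*(-24) = (2 + 49 + 14)*(-24) = 65*(-24) = -1560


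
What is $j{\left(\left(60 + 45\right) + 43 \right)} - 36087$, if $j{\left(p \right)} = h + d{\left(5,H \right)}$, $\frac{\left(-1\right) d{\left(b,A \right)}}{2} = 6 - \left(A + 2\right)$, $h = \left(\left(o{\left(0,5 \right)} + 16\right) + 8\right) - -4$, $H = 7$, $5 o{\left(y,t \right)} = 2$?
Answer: $- \frac{180263}{5} \approx -36053.0$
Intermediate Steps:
$o{\left(y,t \right)} = \frac{2}{5}$ ($o{\left(y,t \right)} = \frac{1}{5} \cdot 2 = \frac{2}{5}$)
$h = \frac{142}{5}$ ($h = \left(\left(\frac{2}{5} + 16\right) + 8\right) - -4 = \left(\frac{82}{5} + 8\right) + 4 = \frac{122}{5} + 4 = \frac{142}{5} \approx 28.4$)
$d{\left(b,A \right)} = -8 + 2 A$ ($d{\left(b,A \right)} = - 2 \left(6 - \left(A + 2\right)\right) = - 2 \left(6 - \left(2 + A\right)\right) = - 2 \left(4 - A\right) = -8 + 2 A$)
$j{\left(p \right)} = \frac{172}{5}$ ($j{\left(p \right)} = \frac{142}{5} + \left(-8 + 2 \cdot 7\right) = \frac{142}{5} + \left(-8 + 14\right) = \frac{142}{5} + 6 = \frac{172}{5}$)
$j{\left(\left(60 + 45\right) + 43 \right)} - 36087 = \frac{172}{5} - 36087 = - \frac{180263}{5}$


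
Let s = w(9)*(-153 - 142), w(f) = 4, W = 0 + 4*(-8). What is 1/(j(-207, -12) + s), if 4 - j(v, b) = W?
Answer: -1/1144 ≈ -0.00087413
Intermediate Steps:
W = -32 (W = 0 - 32 = -32)
j(v, b) = 36 (j(v, b) = 4 - 1*(-32) = 4 + 32 = 36)
s = -1180 (s = 4*(-153 - 142) = 4*(-295) = -1180)
1/(j(-207, -12) + s) = 1/(36 - 1180) = 1/(-1144) = -1/1144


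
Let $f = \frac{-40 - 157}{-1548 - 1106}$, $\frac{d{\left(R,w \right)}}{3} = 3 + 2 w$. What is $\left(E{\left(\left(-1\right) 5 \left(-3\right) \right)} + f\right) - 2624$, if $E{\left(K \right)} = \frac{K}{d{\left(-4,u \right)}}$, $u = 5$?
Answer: $- \frac{90517417}{34502} \approx -2623.5$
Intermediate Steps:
$d{\left(R,w \right)} = 9 + 6 w$ ($d{\left(R,w \right)} = 3 \left(3 + 2 w\right) = 9 + 6 w$)
$f = \frac{197}{2654}$ ($f = - \frac{197}{-2654} = \left(-197\right) \left(- \frac{1}{2654}\right) = \frac{197}{2654} \approx 0.074228$)
$E{\left(K \right)} = \frac{K}{39}$ ($E{\left(K \right)} = \frac{K}{9 + 6 \cdot 5} = \frac{K}{9 + 30} = \frac{K}{39}$)
$\left(E{\left(\left(-1\right) 5 \left(-3\right) \right)} + f\right) - 2624 = \left(\frac{\left(-1\right) 5 \left(-3\right)}{39} + \frac{197}{2654}\right) - 2624 = \left(\frac{\left(-5\right) \left(-3\right)}{39} + \frac{197}{2654}\right) - 2624 = \left(\frac{1}{39} \cdot 15 + \frac{197}{2654}\right) - 2624 = \left(\frac{5}{13} + \frac{197}{2654}\right) - 2624 = \frac{15831}{34502} - 2624 = - \frac{90517417}{34502}$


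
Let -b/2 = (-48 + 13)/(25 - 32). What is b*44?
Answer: -440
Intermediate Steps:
b = -10 (b = -2*(-48 + 13)/(25 - 32) = -(-70)/(-7) = -(-70)*(-1)/7 = -2*5 = -10)
b*44 = -10*44 = -440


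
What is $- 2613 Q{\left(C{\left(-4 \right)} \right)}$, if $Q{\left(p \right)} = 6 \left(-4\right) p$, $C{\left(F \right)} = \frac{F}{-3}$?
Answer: $83616$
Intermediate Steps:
$C{\left(F \right)} = - \frac{F}{3}$ ($C{\left(F \right)} = F \left(- \frac{1}{3}\right) = - \frac{F}{3}$)
$Q{\left(p \right)} = - 24 p$
$- 2613 Q{\left(C{\left(-4 \right)} \right)} = - 2613 \left(- 24 \left(\left(- \frac{1}{3}\right) \left(-4\right)\right)\right) = - 2613 \left(\left(-24\right) \frac{4}{3}\right) = \left(-2613\right) \left(-32\right) = 83616$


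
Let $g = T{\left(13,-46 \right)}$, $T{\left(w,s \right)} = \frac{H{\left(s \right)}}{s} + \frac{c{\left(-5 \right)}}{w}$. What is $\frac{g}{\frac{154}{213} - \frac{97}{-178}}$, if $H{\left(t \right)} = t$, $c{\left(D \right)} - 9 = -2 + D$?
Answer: $\frac{568710}{624949} \approx 0.91001$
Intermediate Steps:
$c{\left(D \right)} = 7 + D$ ($c{\left(D \right)} = 9 + \left(-2 + D\right) = 7 + D$)
$T{\left(w,s \right)} = 1 + \frac{2}{w}$ ($T{\left(w,s \right)} = \frac{s}{s} + \frac{7 - 5}{w} = 1 + \frac{2}{w}$)
$g = \frac{15}{13}$ ($g = \frac{2 + 13}{13} = \frac{1}{13} \cdot 15 = \frac{15}{13} \approx 1.1538$)
$\frac{g}{\frac{154}{213} - \frac{97}{-178}} = \frac{15}{13 \left(\frac{154}{213} - \frac{97}{-178}\right)} = \frac{15}{13 \left(154 \cdot \frac{1}{213} - - \frac{97}{178}\right)} = \frac{15}{13 \left(\frac{154}{213} + \frac{97}{178}\right)} = \frac{15}{13 \cdot \frac{48073}{37914}} = \frac{15}{13} \cdot \frac{37914}{48073} = \frac{568710}{624949}$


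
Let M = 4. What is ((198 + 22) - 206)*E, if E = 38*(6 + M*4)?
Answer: 11704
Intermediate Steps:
E = 836 (E = 38*(6 + 4*4) = 38*(6 + 16) = 38*22 = 836)
((198 + 22) - 206)*E = ((198 + 22) - 206)*836 = (220 - 206)*836 = 14*836 = 11704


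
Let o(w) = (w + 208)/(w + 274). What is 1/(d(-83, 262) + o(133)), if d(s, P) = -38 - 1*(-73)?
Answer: 37/1326 ≈ 0.027903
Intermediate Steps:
d(s, P) = 35 (d(s, P) = -38 + 73 = 35)
o(w) = (208 + w)/(274 + w)
1/(d(-83, 262) + o(133)) = 1/(35 + (208 + 133)/(274 + 133)) = 1/(35 + 341/407) = 1/(35 + (1/407)*341) = 1/(35 + 31/37) = 1/(1326/37) = 37/1326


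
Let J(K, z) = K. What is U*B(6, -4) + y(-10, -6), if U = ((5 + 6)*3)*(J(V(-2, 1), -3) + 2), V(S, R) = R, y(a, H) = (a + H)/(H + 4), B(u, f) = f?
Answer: -388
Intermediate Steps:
y(a, H) = (H + a)/(4 + H)
U = 99 (U = ((5 + 6)*3)*(1 + 2) = (11*3)*3 = 33*3 = 99)
U*B(6, -4) + y(-10, -6) = 99*(-4) + (-6 - 10)/(4 - 6) = -396 - 16/(-2) = -396 - 1/2*(-16) = -396 + 8 = -388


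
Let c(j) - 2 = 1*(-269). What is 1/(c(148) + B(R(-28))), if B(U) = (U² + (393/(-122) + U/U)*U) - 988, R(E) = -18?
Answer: -61/54352 ≈ -0.0011223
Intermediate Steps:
c(j) = -267 (c(j) = 2 + 1*(-269) = 2 - 269 = -267)
B(U) = -988 + U² - 271*U/122 (B(U) = (U² + (393*(-1/122) + 1)*U) - 988 = (U² + (-393/122 + 1)*U) - 988 = (U² - 271*U/122) - 988 = -988 + U² - 271*U/122)
1/(c(148) + B(R(-28))) = 1/(-267 + (-988 + (-18)² - 271/122*(-18))) = 1/(-267 + (-988 + 324 + 2439/61)) = 1/(-267 - 38065/61) = 1/(-54352/61) = -61/54352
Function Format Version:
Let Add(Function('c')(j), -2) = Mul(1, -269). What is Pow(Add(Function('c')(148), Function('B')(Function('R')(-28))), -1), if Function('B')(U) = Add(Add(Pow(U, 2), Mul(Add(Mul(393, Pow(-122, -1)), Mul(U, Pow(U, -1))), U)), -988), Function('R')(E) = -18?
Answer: Rational(-61, 54352) ≈ -0.0011223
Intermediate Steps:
Function('c')(j) = -267 (Function('c')(j) = Add(2, Mul(1, -269)) = Add(2, -269) = -267)
Function('B')(U) = Add(-988, Pow(U, 2), Mul(Rational(-271, 122), U)) (Function('B')(U) = Add(Add(Pow(U, 2), Mul(Add(Mul(393, Rational(-1, 122)), 1), U)), -988) = Add(Add(Pow(U, 2), Mul(Add(Rational(-393, 122), 1), U)), -988) = Add(Add(Pow(U, 2), Mul(Rational(-271, 122), U)), -988) = Add(-988, Pow(U, 2), Mul(Rational(-271, 122), U)))
Pow(Add(Function('c')(148), Function('B')(Function('R')(-28))), -1) = Pow(Add(-267, Add(-988, Pow(-18, 2), Mul(Rational(-271, 122), -18))), -1) = Pow(Add(-267, Add(-988, 324, Rational(2439, 61))), -1) = Pow(Add(-267, Rational(-38065, 61)), -1) = Pow(Rational(-54352, 61), -1) = Rational(-61, 54352)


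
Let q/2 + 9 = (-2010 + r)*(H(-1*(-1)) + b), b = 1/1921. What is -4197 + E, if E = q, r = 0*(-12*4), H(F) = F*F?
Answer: -15823455/1921 ≈ -8237.1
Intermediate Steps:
H(F) = F**2
b = 1/1921 ≈ 0.00052056
r = 0 (r = 0*(-48) = 0)
q = -7761018/1921 (q = -18 + 2*((-2010 + 0)*((-1*(-1))**2 + 1/1921)) = -18 + 2*(-2010*(1**2 + 1/1921)) = -18 + 2*(-2010*(1 + 1/1921)) = -18 + 2*(-2010*1922/1921) = -18 + 2*(-3863220/1921) = -18 - 7726440/1921 = -7761018/1921 ≈ -4040.1)
E = -7761018/1921 ≈ -4040.1
-4197 + E = -4197 - 7761018/1921 = -15823455/1921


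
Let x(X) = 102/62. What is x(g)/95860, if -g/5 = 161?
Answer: 51/2971660 ≈ 1.7162e-5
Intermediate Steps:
g = -805 (g = -5*161 = -805)
x(X) = 51/31 (x(X) = 102*(1/62) = 51/31)
x(g)/95860 = (51/31)/95860 = (51/31)*(1/95860) = 51/2971660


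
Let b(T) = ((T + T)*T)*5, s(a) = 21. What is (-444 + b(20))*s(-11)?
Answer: 74676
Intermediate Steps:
b(T) = 10*T² (b(T) = ((2*T)*T)*5 = (2*T²)*5 = 10*T²)
(-444 + b(20))*s(-11) = (-444 + 10*20²)*21 = (-444 + 10*400)*21 = (-444 + 4000)*21 = 3556*21 = 74676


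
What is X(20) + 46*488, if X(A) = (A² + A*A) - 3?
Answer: 23245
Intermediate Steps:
X(A) = -3 + 2*A² (X(A) = (A² + A²) - 3 = 2*A² - 3 = -3 + 2*A²)
X(20) + 46*488 = (-3 + 2*20²) + 46*488 = (-3 + 2*400) + 22448 = (-3 + 800) + 22448 = 797 + 22448 = 23245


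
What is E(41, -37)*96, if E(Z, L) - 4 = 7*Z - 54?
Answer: 22752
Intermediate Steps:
E(Z, L) = -50 + 7*Z (E(Z, L) = 4 + (7*Z - 54) = 4 + (-54 + 7*Z) = -50 + 7*Z)
E(41, -37)*96 = (-50 + 7*41)*96 = (-50 + 287)*96 = 237*96 = 22752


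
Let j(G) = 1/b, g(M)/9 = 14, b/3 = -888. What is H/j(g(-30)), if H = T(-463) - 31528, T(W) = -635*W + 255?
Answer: -699918048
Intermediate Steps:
b = -2664 (b = 3*(-888) = -2664)
g(M) = 126 (g(M) = 9*14 = 126)
j(G) = -1/2664 (j(G) = 1/(-2664) = -1/2664)
T(W) = 255 - 635*W
H = 262732 (H = (255 - 635*(-463)) - 31528 = (255 + 294005) - 31528 = 294260 - 31528 = 262732)
H/j(g(-30)) = 262732/(-1/2664) = 262732*(-2664) = -699918048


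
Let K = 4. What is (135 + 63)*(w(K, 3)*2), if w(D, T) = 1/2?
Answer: 198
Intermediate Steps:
w(D, T) = 1/2
(135 + 63)*(w(K, 3)*2) = (135 + 63)*((1/2)*2) = 198*1 = 198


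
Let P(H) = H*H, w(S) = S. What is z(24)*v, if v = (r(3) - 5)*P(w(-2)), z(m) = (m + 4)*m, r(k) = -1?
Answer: -16128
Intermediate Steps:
P(H) = H²
z(m) = m*(4 + m) (z(m) = (4 + m)*m = m*(4 + m))
v = -24 (v = (-1 - 5)*(-2)² = -6*4 = -24)
z(24)*v = (24*(4 + 24))*(-24) = (24*28)*(-24) = 672*(-24) = -16128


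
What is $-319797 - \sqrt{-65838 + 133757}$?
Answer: $-319797 - \sqrt{67919} \approx -3.2006 \cdot 10^{5}$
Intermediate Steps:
$-319797 - \sqrt{-65838 + 133757} = -319797 - \sqrt{67919}$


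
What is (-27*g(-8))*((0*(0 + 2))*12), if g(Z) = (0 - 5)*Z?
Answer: 0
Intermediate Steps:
g(Z) = -5*Z
(-27*g(-8))*((0*(0 + 2))*12) = (-(-135)*(-8))*((0*(0 + 2))*12) = (-27*40)*((0*2)*12) = -0*12 = -1080*0 = 0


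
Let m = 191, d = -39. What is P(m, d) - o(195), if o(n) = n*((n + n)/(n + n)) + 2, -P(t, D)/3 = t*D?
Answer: 22150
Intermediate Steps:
P(t, D) = -3*D*t (P(t, D) = -3*t*D = -3*D*t)
o(n) = 2 + n (o(n) = n*((2*n)/((2*n))) + 2 = n*((2*n)*(1/(2*n))) + 2 = n*1 + 2 = n + 2 = 2 + n)
P(m, d) - o(195) = -3*(-39)*191 - (2 + 195) = 22347 - 1*197 = 22347 - 197 = 22150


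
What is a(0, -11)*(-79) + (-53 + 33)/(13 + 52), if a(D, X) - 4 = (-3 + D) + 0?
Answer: -1031/13 ≈ -79.308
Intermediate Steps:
a(D, X) = 1 + D (a(D, X) = 4 + ((-3 + D) + 0) = 4 + (-3 + D) = 1 + D)
a(0, -11)*(-79) + (-53 + 33)/(13 + 52) = (1 + 0)*(-79) + (-53 + 33)/(13 + 52) = 1*(-79) - 20/65 = -79 - 20*1/65 = -79 - 4/13 = -1031/13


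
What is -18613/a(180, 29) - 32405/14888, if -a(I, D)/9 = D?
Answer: 268652639/3885768 ≈ 69.138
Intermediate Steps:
a(I, D) = -9*D
-18613/a(180, 29) - 32405/14888 = -18613/((-9*29)) - 32405/14888 = -18613/(-261) - 32405*1/14888 = -18613*(-1/261) - 32405/14888 = 18613/261 - 32405/14888 = 268652639/3885768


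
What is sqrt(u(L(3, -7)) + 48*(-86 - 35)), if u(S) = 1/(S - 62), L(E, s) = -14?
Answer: I*sqrt(8386771)/38 ≈ 76.21*I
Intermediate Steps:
u(S) = 1/(-62 + S)
sqrt(u(L(3, -7)) + 48*(-86 - 35)) = sqrt(1/(-62 - 14) + 48*(-86 - 35)) = sqrt(1/(-76) + 48*(-121)) = sqrt(-1/76 - 5808) = sqrt(-441409/76) = I*sqrt(8386771)/38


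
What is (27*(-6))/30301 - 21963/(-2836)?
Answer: 665041431/85933636 ≈ 7.7390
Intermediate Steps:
(27*(-6))/30301 - 21963/(-2836) = -162*1/30301 - 21963*(-1/2836) = -162/30301 + 21963/2836 = 665041431/85933636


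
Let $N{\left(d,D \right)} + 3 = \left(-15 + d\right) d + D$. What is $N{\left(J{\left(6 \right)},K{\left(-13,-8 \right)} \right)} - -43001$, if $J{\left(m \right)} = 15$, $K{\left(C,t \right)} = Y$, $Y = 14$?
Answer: $43012$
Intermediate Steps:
$K{\left(C,t \right)} = 14$
$N{\left(d,D \right)} = -3 + D + d \left(-15 + d\right)$ ($N{\left(d,D \right)} = -3 + \left(\left(-15 + d\right) d + D\right) = -3 + \left(d \left(-15 + d\right) + D\right) = -3 + \left(D + d \left(-15 + d\right)\right) = -3 + D + d \left(-15 + d\right)$)
$N{\left(J{\left(6 \right)},K{\left(-13,-8 \right)} \right)} - -43001 = \left(-3 + 14 + 15^{2} - 225\right) - -43001 = \left(-3 + 14 + 225 - 225\right) + 43001 = 11 + 43001 = 43012$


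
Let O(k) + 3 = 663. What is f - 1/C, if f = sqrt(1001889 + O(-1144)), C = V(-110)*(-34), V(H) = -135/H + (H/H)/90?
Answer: 495/20842 + sqrt(1002549) ≈ 1001.3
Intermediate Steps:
O(k) = 660 (O(k) = -3 + 663 = 660)
V(H) = 1/90 - 135/H (V(H) = -135/H + 1*(1/90) = -135/H + 1/90 = 1/90 - 135/H)
C = -20842/495 (C = ((1/90)*(-12150 - 110)/(-110))*(-34) = ((1/90)*(-1/110)*(-12260))*(-34) = (613/495)*(-34) = -20842/495 ≈ -42.105)
f = sqrt(1002549) (f = sqrt(1001889 + 660) = sqrt(1002549) ≈ 1001.3)
f - 1/C = sqrt(1002549) - 1/(-20842/495) = sqrt(1002549) - 1*(-495/20842) = sqrt(1002549) + 495/20842 = 495/20842 + sqrt(1002549)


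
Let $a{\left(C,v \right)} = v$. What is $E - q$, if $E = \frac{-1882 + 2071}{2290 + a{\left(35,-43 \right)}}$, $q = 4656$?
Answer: $- \frac{498183}{107} \approx -4655.9$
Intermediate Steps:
$E = \frac{9}{107}$ ($E = \frac{-1882 + 2071}{2290 - 43} = \frac{189}{2247} = 189 \cdot \frac{1}{2247} = \frac{9}{107} \approx 0.084112$)
$E - q = \frac{9}{107} - 4656 = - \frac{498183}{107}$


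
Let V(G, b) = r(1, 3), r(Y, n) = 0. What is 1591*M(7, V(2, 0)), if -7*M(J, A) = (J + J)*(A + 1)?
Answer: -3182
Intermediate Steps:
V(G, b) = 0
M(J, A) = -2*J*(1 + A)/7 (M(J, A) = -(J + J)*(A + 1)/7 = -2*J*(1 + A)/7)
1591*M(7, V(2, 0)) = 1591*(-2/7*7*(1 + 0)) = 1591*(-2/7*7*1) = 1591*(-2) = -3182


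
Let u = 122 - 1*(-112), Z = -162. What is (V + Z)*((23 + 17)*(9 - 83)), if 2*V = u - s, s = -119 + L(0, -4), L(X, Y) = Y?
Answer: -48840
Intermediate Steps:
u = 234 (u = 122 + 112 = 234)
s = -123 (s = -119 - 4 = -123)
V = 357/2 (V = (234 - 1*(-123))/2 = (234 + 123)/2 = (½)*357 = 357/2 ≈ 178.50)
(V + Z)*((23 + 17)*(9 - 83)) = (357/2 - 162)*((23 + 17)*(9 - 83)) = 33*(40*(-74))/2 = (33/2)*(-2960) = -48840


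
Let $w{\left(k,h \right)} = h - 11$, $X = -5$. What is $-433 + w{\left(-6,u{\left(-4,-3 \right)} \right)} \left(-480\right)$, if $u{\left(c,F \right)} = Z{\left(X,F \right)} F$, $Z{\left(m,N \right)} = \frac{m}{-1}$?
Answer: $12047$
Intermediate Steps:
$Z{\left(m,N \right)} = - m$ ($Z{\left(m,N \right)} = m \left(-1\right) = - m$)
$u{\left(c,F \right)} = 5 F$ ($u{\left(c,F \right)} = \left(-1\right) \left(-5\right) F = 5 F$)
$w{\left(k,h \right)} = -11 + h$
$-433 + w{\left(-6,u{\left(-4,-3 \right)} \right)} \left(-480\right) = -433 + \left(-11 + 5 \left(-3\right)\right) \left(-480\right) = -433 + \left(-11 - 15\right) \left(-480\right) = -433 - -12480 = -433 + 12480 = 12047$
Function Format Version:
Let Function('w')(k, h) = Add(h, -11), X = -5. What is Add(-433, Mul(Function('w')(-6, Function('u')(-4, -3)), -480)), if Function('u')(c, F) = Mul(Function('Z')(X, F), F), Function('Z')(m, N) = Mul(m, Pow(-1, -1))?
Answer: 12047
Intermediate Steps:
Function('Z')(m, N) = Mul(-1, m) (Function('Z')(m, N) = Mul(m, -1) = Mul(-1, m))
Function('u')(c, F) = Mul(5, F) (Function('u')(c, F) = Mul(Mul(-1, -5), F) = Mul(5, F))
Function('w')(k, h) = Add(-11, h)
Add(-433, Mul(Function('w')(-6, Function('u')(-4, -3)), -480)) = Add(-433, Mul(Add(-11, Mul(5, -3)), -480)) = Add(-433, Mul(Add(-11, -15), -480)) = Add(-433, Mul(-26, -480)) = Add(-433, 12480) = 12047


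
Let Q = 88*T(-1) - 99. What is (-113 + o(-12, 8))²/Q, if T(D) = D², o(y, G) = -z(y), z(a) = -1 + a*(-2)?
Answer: -18496/11 ≈ -1681.5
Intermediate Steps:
z(a) = -1 - 2*a
o(y, G) = 1 + 2*y (o(y, G) = -(-1 - 2*y) = 1 + 2*y)
Q = -11 (Q = 88*(-1)² - 99 = 88*1 - 99 = 88 - 99 = -11)
(-113 + o(-12, 8))²/Q = (-113 + (1 + 2*(-12)))²/(-11) = (-113 + (1 - 24))²*(-1/11) = (-113 - 23)²*(-1/11) = (-136)²*(-1/11) = 18496*(-1/11) = -18496/11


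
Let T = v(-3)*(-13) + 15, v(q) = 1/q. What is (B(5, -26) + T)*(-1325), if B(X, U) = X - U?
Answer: -200075/3 ≈ -66692.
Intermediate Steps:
T = 58/3 (T = -13/(-3) + 15 = -⅓*(-13) + 15 = 13/3 + 15 = 58/3 ≈ 19.333)
(B(5, -26) + T)*(-1325) = ((5 - 1*(-26)) + 58/3)*(-1325) = ((5 + 26) + 58/3)*(-1325) = (31 + 58/3)*(-1325) = (151/3)*(-1325) = -200075/3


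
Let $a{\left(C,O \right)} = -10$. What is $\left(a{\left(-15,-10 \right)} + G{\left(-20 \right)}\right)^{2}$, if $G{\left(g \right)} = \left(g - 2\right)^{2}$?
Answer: $224676$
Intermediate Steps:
$G{\left(g \right)} = \left(-2 + g\right)^{2}$
$\left(a{\left(-15,-10 \right)} + G{\left(-20 \right)}\right)^{2} = \left(-10 + \left(-2 - 20\right)^{2}\right)^{2} = \left(-10 + \left(-22\right)^{2}\right)^{2} = \left(-10 + 484\right)^{2} = 474^{2} = 224676$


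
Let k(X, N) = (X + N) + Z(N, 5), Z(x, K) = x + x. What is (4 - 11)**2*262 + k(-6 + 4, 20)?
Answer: 12896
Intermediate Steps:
Z(x, K) = 2*x
k(X, N) = X + 3*N (k(X, N) = (X + N) + 2*N = (N + X) + 2*N = X + 3*N)
(4 - 11)**2*262 + k(-6 + 4, 20) = (4 - 11)**2*262 + ((-6 + 4) + 3*20) = (-7)**2*262 + (-2 + 60) = 49*262 + 58 = 12838 + 58 = 12896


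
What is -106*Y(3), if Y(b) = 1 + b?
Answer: -424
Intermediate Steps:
-106*Y(3) = -106*(1 + 3) = -106*4 = -424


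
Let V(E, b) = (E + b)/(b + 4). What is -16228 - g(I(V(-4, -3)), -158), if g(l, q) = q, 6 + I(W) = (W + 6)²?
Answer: -16070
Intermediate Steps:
V(E, b) = (E + b)/(4 + b)
I(W) = -6 + (6 + W)² (I(W) = -6 + (W + 6)² = -6 + (6 + W)²)
-16228 - g(I(V(-4, -3)), -158) = -16228 - 1*(-158) = -16228 + 158 = -16070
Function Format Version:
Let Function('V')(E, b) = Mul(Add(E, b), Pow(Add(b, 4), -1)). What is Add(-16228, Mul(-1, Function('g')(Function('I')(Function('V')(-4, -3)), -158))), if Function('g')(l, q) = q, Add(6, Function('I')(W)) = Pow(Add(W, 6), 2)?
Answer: -16070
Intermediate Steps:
Function('V')(E, b) = Mul(Pow(Add(4, b), -1), Add(E, b)) (Function('V')(E, b) = Mul(Add(E, b), Pow(Add(4, b), -1)) = Mul(Pow(Add(4, b), -1), Add(E, b)))
Function('I')(W) = Add(-6, Pow(Add(6, W), 2)) (Function('I')(W) = Add(-6, Pow(Add(W, 6), 2)) = Add(-6, Pow(Add(6, W), 2)))
Add(-16228, Mul(-1, Function('g')(Function('I')(Function('V')(-4, -3)), -158))) = Add(-16228, Mul(-1, -158)) = Add(-16228, 158) = -16070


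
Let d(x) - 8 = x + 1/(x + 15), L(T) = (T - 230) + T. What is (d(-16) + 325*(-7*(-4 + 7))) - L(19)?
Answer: -6642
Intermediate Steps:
L(T) = -230 + 2*T (L(T) = (-230 + T) + T = -230 + 2*T)
d(x) = 8 + x + 1/(15 + x) (d(x) = 8 + (x + 1/(x + 15)) = 8 + (x + 1/(15 + x)) = 8 + x + 1/(15 + x))
(d(-16) + 325*(-7*(-4 + 7))) - L(19) = ((121 + (-16)**2 + 23*(-16))/(15 - 16) + 325*(-7*(-4 + 7))) - (-230 + 2*19) = ((121 + 256 - 368)/(-1) + 325*(-7*3)) - (-230 + 38) = (-1*9 + 325*(-21)) - 1*(-192) = (-9 - 6825) + 192 = -6834 + 192 = -6642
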